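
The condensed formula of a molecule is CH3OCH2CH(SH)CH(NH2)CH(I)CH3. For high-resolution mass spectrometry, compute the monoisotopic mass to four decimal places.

Element totals:
  C: 6
  H: 14
  I: 1
  N: 1
  O: 1
  S: 1
Molecular formula: C6H14INOS.
  M = 6(12.0) + 14(1.007825) + 126.904472 + 14.003074 + 15.994915 + 31.972071
    = 72.000000 + 14.109550 + 126.904472 + 14.003074 + 15.994915 + 31.972071 = 274.984082

274.9841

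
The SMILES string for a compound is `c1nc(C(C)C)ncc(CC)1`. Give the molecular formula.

C9H14N2

Atom tally by fragment:
  pyrimidine ring core → C:4 H:4 N:2
  (− 2 ring H displaced by substituents)
  + CH(CH3)2 → C:3 H:7
  + C2H5 → C:2 H:5
Element totals:
  C: 9
  H: 14
  N: 2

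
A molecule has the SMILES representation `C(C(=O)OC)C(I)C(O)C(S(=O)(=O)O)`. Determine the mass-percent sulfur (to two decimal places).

Atom tally by fragment:
  CH3OOCCH2 → C:3 H:5 O:2
  CH(I) → C:1 H:1 I:1
  CH(OH) → C:1 H:2 O:1
  CH2SO3H → C:1 H:3 S:1 O:3
Element totals:
  C: 6
  H: 11
  I: 1
  O: 6
  S: 1
Molecular formula: C6H11IO6S.
Molar mass = 338.112 g/mol.
Mass from S: 1 × 32.06 = 32.060 g/mol.
%S = 32.060 / 338.112 × 100 = 9.48%.

9.48%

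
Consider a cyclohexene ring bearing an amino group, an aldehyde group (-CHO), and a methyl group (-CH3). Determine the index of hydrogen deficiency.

Atom tally by fragment:
  cyclohexene ring core → C:6 H:10
  (− 3 ring H displaced by substituents)
  + NH2 → N:1 H:2
  + CHO → C:1 H:1 O:1
  + CH3 → C:1 H:3
Element totals:
  C: 8
  H: 13
  N: 1
  O: 1
Molecular formula: C8H13NO.
DoU = (2C + 2 + N − H − X) / 2 = (2·8 + 2 + 1 − 13 − 0) / 2 = 3.

3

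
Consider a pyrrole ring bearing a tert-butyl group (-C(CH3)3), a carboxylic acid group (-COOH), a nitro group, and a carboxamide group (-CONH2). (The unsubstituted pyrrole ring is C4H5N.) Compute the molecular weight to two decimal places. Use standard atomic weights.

Atom tally by fragment:
  pyrrole ring core → C:4 H:5 N:1
  (− 4 ring H displaced by substituents)
  + C(CH3)3 → C:4 H:9
  + COOH → C:1 H:1 O:2
  + NO2 → N:1 O:2
  + CONH2 → C:1 H:2 O:1 N:1
Element totals:
  C: 10
  H: 13
  N: 3
  O: 5
Molecular formula: C10H13N3O5.
  M = 10(12.011) + 13(1.008) + 3(14.007) + 5(15.999)
    = 120.110 + 13.104 + 42.021 + 79.995 = 255.230

255.23 g/mol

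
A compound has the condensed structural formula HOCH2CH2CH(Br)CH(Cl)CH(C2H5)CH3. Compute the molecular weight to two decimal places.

Atom tally by fragment:
  HOCH2CH2 → C:2 H:5 O:1
  CH(Br) → C:1 H:1 Br:1
  CH(Cl) → C:1 H:1 Cl:1
  CH(C2H5) → C:3 H:6
  CH3 → C:1 H:3
Element totals:
  C: 8
  H: 16
  Br: 1
  Cl: 1
  O: 1
Molecular formula: C8H16BrClO.
  M = 8(12.011) + 16(1.008) + 79.904 + 35.45 + 15.999
    = 96.088 + 16.128 + 79.904 + 35.450 + 15.999 = 243.569

243.57 g/mol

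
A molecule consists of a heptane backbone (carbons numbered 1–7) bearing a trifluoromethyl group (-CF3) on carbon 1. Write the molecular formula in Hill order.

Atom tally by fragment:
  F3CCH2 → C:2 H:2 F:3
  CH2 → C:1 H:2
  CH2 → C:1 H:2
  CH2 → C:1 H:2
  CH2 → C:1 H:2
  CH2 → C:1 H:2
  CH3 → C:1 H:3
Element totals:
  C: 8
  H: 15
  F: 3

C8H15F3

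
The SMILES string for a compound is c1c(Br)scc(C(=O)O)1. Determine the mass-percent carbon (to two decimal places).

Atom tally by fragment:
  thiophene ring core → C:4 H:4 S:1
  (− 2 ring H displaced by substituents)
  + Br → Br:1
  + COOH → C:1 H:1 O:2
Element totals:
  C: 5
  H: 3
  Br: 1
  O: 2
  S: 1
Molecular formula: C5H3BrO2S.
Molar mass = 207.041 g/mol.
Mass from C: 5 × 12.011 = 60.055 g/mol.
%C = 60.055 / 207.041 × 100 = 29.01%.

29.01%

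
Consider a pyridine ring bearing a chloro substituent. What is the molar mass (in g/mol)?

113.54 g/mol

Atom tally by fragment:
  pyridine ring core → C:5 H:5 N:1
  (− 1 ring H displaced by substituents)
  + Cl → Cl:1
Element totals:
  C: 5
  H: 4
  Cl: 1
  N: 1
Molecular formula: C5H4ClN.
  M = 5(12.011) + 4(1.008) + 35.45 + 14.007
    = 60.055 + 4.032 + 35.450 + 14.007 = 113.544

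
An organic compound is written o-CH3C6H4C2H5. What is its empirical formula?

C3H4

Atom tally by fragment:
  benzene ring core → C:6 H:6
  (− 2 ring H displaced by substituents)
  + CH3 → C:1 H:3
  + C2H5 → C:2 H:5
Element totals:
  C: 9
  H: 12
Molecular formula: C9H12.
gcd of subscripts = 3; dividing each by 3:
  C: 9/3 = 3
  H: 12/3 = 4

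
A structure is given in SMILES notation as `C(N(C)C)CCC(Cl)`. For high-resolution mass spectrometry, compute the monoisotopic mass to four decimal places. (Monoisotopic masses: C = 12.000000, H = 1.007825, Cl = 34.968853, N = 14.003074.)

135.0815

Atom tally by fragment:
  (CH3)2NCH2 → C:3 H:8 N:1
  CH2 → C:1 H:2
  CH2 → C:1 H:2
  CH2Cl → C:1 H:2 Cl:1
Element totals:
  C: 6
  H: 14
  Cl: 1
  N: 1
Molecular formula: C6H14ClN.
  M = 6(12.0) + 14(1.007825) + 34.968853 + 14.003074
    = 72.000000 + 14.109550 + 34.968853 + 14.003074 = 135.081477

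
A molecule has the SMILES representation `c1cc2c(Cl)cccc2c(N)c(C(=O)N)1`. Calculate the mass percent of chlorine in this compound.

16.07%

Atom tally by fragment:
  naphthalene ring system core → C:10 H:8
  (− 3 ring H displaced by substituents)
  + Cl → Cl:1
  + NH2 → N:1 H:2
  + CONH2 → C:1 H:2 O:1 N:1
Element totals:
  C: 11
  H: 9
  Cl: 1
  N: 2
  O: 1
Molecular formula: C11H9ClN2O.
Molar mass = 220.656 g/mol.
Mass from Cl: 1 × 35.45 = 35.450 g/mol.
%Cl = 35.450 / 220.656 × 100 = 16.07%.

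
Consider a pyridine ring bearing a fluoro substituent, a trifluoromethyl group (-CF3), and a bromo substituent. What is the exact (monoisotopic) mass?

Atom tally by fragment:
  pyridine ring core → C:5 H:5 N:1
  (− 3 ring H displaced by substituents)
  + F → F:1
  + CF3 → C:1 F:3
  + Br → Br:1
Element totals:
  C: 6
  H: 2
  Br: 1
  F: 4
  N: 1
Molecular formula: C6H2BrF4N.
  M = 6(12.0) + 2(1.007825) + 78.918338 + 4(18.998403) + 14.003074
    = 72.000000 + 2.015650 + 78.918338 + 75.993612 + 14.003074 = 242.930674

242.9307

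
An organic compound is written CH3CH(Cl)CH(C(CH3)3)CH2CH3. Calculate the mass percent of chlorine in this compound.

21.79%

Element totals:
  C: 9
  H: 19
  Cl: 1
Molecular formula: C9H19Cl.
Molar mass = 162.701 g/mol.
Mass from Cl: 1 × 35.45 = 35.450 g/mol.
%Cl = 35.450 / 162.701 × 100 = 21.79%.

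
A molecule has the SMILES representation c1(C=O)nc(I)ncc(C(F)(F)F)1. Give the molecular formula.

C6H2F3IN2O

Atom tally by fragment:
  pyrimidine ring core → C:4 H:4 N:2
  (− 3 ring H displaced by substituents)
  + CHO → C:1 H:1 O:1
  + I → I:1
  + CF3 → C:1 F:3
Element totals:
  C: 6
  H: 2
  F: 3
  I: 1
  N: 2
  O: 1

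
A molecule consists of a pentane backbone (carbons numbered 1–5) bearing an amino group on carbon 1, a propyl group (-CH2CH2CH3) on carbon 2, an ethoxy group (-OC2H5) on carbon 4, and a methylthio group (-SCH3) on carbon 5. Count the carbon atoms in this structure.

11

Atom tally by fragment:
  H2NCH2 → C:1 H:4 N:1
  CH(CH2CH2CH3) → C:4 H:8
  CH2 → C:1 H:2
  CH(OC2H5) → C:3 H:6 O:1
  CH2SCH3 → C:2 H:5 S:1
Element totals:
  C: 11
  H: 25
  N: 1
  O: 1
  S: 1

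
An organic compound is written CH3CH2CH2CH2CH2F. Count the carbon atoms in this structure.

5

Atom tally by fragment:
  CH3 → C:1 H:3
  CH2 → C:1 H:2
  CH2 → C:1 H:2
  CH2 → C:1 H:2
  CH2F → C:1 H:2 F:1
Element totals:
  C: 5
  H: 11
  F: 1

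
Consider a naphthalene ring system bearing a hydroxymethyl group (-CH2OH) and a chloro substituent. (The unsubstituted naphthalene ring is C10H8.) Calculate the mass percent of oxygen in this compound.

Atom tally by fragment:
  naphthalene ring system core → C:10 H:8
  (− 2 ring H displaced by substituents)
  + CH2OH → C:1 H:3 O:1
  + Cl → Cl:1
Element totals:
  C: 11
  H: 9
  Cl: 1
  O: 1
Molecular formula: C11H9ClO.
Molar mass = 192.642 g/mol.
Mass from O: 1 × 15.999 = 15.999 g/mol.
%O = 15.999 / 192.642 × 100 = 8.31%.

8.31%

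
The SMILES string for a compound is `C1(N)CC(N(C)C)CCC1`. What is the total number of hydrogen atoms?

18

Atom tally by fragment:
  cyclohexane ring core → C:6 H:12
  (− 2 ring H displaced by substituents)
  + NH2 → N:1 H:2
  + N(CH3)2 → N:1 C:2 H:6
Element totals:
  C: 8
  H: 18
  N: 2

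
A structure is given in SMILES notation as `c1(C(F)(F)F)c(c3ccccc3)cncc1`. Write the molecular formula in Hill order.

Atom tally by fragment:
  pyridine ring core → C:5 H:5 N:1
  (− 2 ring H displaced by substituents)
  + CF3 → C:1 F:3
  + C6H5 → C:6 H:5
Element totals:
  C: 12
  H: 8
  F: 3
  N: 1

C12H8F3N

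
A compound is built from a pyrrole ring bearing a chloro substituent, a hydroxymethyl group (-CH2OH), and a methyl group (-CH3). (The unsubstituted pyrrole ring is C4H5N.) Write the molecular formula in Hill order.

C6H8ClNO

Atom tally by fragment:
  pyrrole ring core → C:4 H:5 N:1
  (− 3 ring H displaced by substituents)
  + Cl → Cl:1
  + CH2OH → C:1 H:3 O:1
  + CH3 → C:1 H:3
Element totals:
  C: 6
  H: 8
  Cl: 1
  N: 1
  O: 1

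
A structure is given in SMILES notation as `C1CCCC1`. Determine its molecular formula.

Atom tally by fragment:
  cyclopentane ring core → C:5 H:10
Element totals:
  C: 5
  H: 10

C5H10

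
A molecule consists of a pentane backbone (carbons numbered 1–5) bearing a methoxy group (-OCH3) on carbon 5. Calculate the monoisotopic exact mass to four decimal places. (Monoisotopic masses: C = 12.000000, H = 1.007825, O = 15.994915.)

102.1045

Atom tally by fragment:
  CH3 → C:1 H:3
  CH2 → C:1 H:2
  CH2 → C:1 H:2
  CH2 → C:1 H:2
  CH2OCH3 → C:2 H:5 O:1
Element totals:
  C: 6
  H: 14
  O: 1
Molecular formula: C6H14O.
  M = 6(12.0) + 14(1.007825) + 15.994915
    = 72.000000 + 14.109550 + 15.994915 = 102.104465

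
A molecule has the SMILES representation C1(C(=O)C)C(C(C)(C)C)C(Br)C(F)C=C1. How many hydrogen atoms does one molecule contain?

18

Atom tally by fragment:
  cyclohexene ring core → C:6 H:10
  (− 4 ring H displaced by substituents)
  + COCH3 → C:2 H:3 O:1
  + C(CH3)3 → C:4 H:9
  + Br → Br:1
  + F → F:1
Element totals:
  C: 12
  H: 18
  Br: 1
  F: 1
  O: 1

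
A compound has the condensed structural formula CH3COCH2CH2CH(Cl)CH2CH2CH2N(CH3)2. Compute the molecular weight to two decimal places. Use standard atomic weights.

Atom tally by fragment:
  CH3COCH2 → C:3 H:5 O:1
  CH2 → C:1 H:2
  CH(Cl) → C:1 H:1 Cl:1
  CH2 → C:1 H:2
  CH2 → C:1 H:2
  CH2N(CH3)2 → C:3 H:8 N:1
Element totals:
  C: 10
  H: 20
  Cl: 1
  N: 1
  O: 1
Molecular formula: C10H20ClNO.
  M = 10(12.011) + 20(1.008) + 35.45 + 14.007 + 15.999
    = 120.110 + 20.160 + 35.450 + 14.007 + 15.999 = 205.726

205.73 g/mol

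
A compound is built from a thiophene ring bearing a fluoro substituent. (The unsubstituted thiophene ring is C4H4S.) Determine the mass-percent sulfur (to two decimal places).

31.39%

Atom tally by fragment:
  thiophene ring core → C:4 H:4 S:1
  (− 1 ring H displaced by substituents)
  + F → F:1
Element totals:
  C: 4
  H: 3
  F: 1
  S: 1
Molecular formula: C4H3FS.
Molar mass = 102.126 g/mol.
Mass from S: 1 × 32.06 = 32.060 g/mol.
%S = 32.060 / 102.126 × 100 = 31.39%.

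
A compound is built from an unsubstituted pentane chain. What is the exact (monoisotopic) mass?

Atom tally by fragment:
  CH3 → C:1 H:3
  CH2 → C:1 H:2
  CH2 → C:1 H:2
  CH2 → C:1 H:2
  CH3 → C:1 H:3
Element totals:
  C: 5
  H: 12
Molecular formula: C5H12.
  M = 5(12.0) + 12(1.007825)
    = 60.000000 + 12.093900 = 72.093900

72.0939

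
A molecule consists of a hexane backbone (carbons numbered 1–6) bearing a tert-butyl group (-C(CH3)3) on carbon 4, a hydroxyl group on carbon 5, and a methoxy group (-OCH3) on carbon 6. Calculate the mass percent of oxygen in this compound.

16.99%

Atom tally by fragment:
  CH3 → C:1 H:3
  CH2 → C:1 H:2
  CH2 → C:1 H:2
  CH(C(CH3)3) → C:5 H:10
  CH(OH) → C:1 H:2 O:1
  CH2OCH3 → C:2 H:5 O:1
Element totals:
  C: 11
  H: 24
  O: 2
Molecular formula: C11H24O2.
Molar mass = 188.311 g/mol.
Mass from O: 2 × 15.999 = 31.998 g/mol.
%O = 31.998 / 188.311 × 100 = 16.99%.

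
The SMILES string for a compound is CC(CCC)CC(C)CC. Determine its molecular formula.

C10H22

Atom tally by fragment:
  CH3 → C:1 H:3
  CH(CH2CH2CH3) → C:4 H:8
  CH2 → C:1 H:2
  CH(CH3) → C:2 H:4
  CH2 → C:1 H:2
  CH3 → C:1 H:3
Element totals:
  C: 10
  H: 22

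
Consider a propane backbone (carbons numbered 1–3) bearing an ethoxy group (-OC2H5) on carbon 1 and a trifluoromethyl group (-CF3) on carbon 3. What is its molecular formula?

Atom tally by fragment:
  C2H5OCH2 → C:3 H:7 O:1
  CH2 → C:1 H:2
  CH2CF3 → C:2 H:2 F:3
Element totals:
  C: 6
  H: 11
  F: 3
  O: 1

C6H11F3O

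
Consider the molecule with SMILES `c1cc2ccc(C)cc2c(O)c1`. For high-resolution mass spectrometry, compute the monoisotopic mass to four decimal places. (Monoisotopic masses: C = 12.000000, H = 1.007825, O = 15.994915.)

158.0732

Atom tally by fragment:
  naphthalene ring system core → C:10 H:8
  (− 2 ring H displaced by substituents)
  + CH3 → C:1 H:3
  + OH → O:1 H:1
Element totals:
  C: 11
  H: 10
  O: 1
Molecular formula: C11H10O.
  M = 11(12.0) + 10(1.007825) + 15.994915
    = 132.000000 + 10.078250 + 15.994915 = 158.073165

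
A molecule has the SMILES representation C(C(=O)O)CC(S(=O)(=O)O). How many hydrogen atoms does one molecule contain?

8

Atom tally by fragment:
  HOOCCH2 → C:2 H:3 O:2
  CH2 → C:1 H:2
  CH2SO3H → C:1 H:3 S:1 O:3
Element totals:
  C: 4
  H: 8
  O: 5
  S: 1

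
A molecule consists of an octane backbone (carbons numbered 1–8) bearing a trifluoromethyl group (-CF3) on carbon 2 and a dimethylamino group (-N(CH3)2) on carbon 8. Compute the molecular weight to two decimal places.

225.30 g/mol

Atom tally by fragment:
  CH3 → C:1 H:3
  CH(CF3) → C:2 H:1 F:3
  CH2 → C:1 H:2
  CH2 → C:1 H:2
  CH2 → C:1 H:2
  CH2 → C:1 H:2
  CH2 → C:1 H:2
  CH2N(CH3)2 → C:3 H:8 N:1
Element totals:
  C: 11
  H: 22
  F: 3
  N: 1
Molecular formula: C11H22F3N.
  M = 11(12.011) + 22(1.008) + 3(18.998) + 14.007
    = 132.121 + 22.176 + 56.994 + 14.007 = 225.298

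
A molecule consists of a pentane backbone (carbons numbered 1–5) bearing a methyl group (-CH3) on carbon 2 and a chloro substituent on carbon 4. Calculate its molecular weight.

120.62 g/mol

Atom tally by fragment:
  CH3 → C:1 H:3
  CH(CH3) → C:2 H:4
  CH2 → C:1 H:2
  CH(Cl) → C:1 H:1 Cl:1
  CH3 → C:1 H:3
Element totals:
  C: 6
  H: 13
  Cl: 1
Molecular formula: C6H13Cl.
  M = 6(12.011) + 13(1.008) + 35.45
    = 72.066 + 13.104 + 35.450 = 120.620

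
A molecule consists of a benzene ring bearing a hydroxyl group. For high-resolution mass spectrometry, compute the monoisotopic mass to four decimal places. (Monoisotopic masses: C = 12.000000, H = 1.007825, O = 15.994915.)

Atom tally by fragment:
  benzene ring core → C:6 H:6
  (− 1 ring H displaced by substituents)
  + OH → O:1 H:1
Element totals:
  C: 6
  H: 6
  O: 1
Molecular formula: C6H6O.
  M = 6(12.0) + 6(1.007825) + 15.994915
    = 72.000000 + 6.046950 + 15.994915 = 94.041865

94.0419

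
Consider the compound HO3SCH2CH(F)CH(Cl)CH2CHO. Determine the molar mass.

218.62 g/mol

Element totals:
  C: 5
  H: 8
  Cl: 1
  F: 1
  O: 4
  S: 1
Molecular formula: C5H8ClFO4S.
  M = 5(12.011) + 8(1.008) + 35.45 + 18.998 + 4(15.999) + 32.06
    = 60.055 + 8.064 + 35.450 + 18.998 + 63.996 + 32.060 = 218.623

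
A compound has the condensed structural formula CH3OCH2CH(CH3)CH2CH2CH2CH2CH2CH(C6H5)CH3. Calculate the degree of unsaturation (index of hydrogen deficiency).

4

Atom tally by fragment:
  CH3OCH2 → C:2 H:5 O:1
  CH(CH3) → C:2 H:4
  CH2 → C:1 H:2
  CH2 → C:1 H:2
  CH2 → C:1 H:2
  CH2 → C:1 H:2
  CH2 → C:1 H:2
  CH(C6H5) → C:7 H:6
  CH3 → C:1 H:3
Element totals:
  C: 17
  H: 28
  O: 1
Molecular formula: C17H28O.
DoU = (2C + 2 + N − H − X) / 2 = (2·17 + 2 + 0 − 28 − 0) / 2 = 4.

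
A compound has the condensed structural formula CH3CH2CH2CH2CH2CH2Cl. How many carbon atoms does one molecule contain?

Element totals:
  C: 6
  H: 13
  Cl: 1

6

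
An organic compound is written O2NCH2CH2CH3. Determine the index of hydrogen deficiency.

1

Atom tally by fragment:
  O2NCH2 → C:1 H:2 N:1 O:2
  CH2 → C:1 H:2
  CH3 → C:1 H:3
Element totals:
  C: 3
  H: 7
  N: 1
  O: 2
Molecular formula: C3H7NO2.
DoU = (2C + 2 + N − H − X) / 2 = (2·3 + 2 + 1 − 7 − 0) / 2 = 1.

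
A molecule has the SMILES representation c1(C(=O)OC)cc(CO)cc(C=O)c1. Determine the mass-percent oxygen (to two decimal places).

Atom tally by fragment:
  benzene ring core → C:6 H:6
  (− 3 ring H displaced by substituents)
  + COOCH3 → C:2 H:3 O:2
  + CH2OH → C:1 H:3 O:1
  + CHO → C:1 H:1 O:1
Element totals:
  C: 10
  H: 10
  O: 4
Molecular formula: C10H10O4.
Molar mass = 194.186 g/mol.
Mass from O: 4 × 15.999 = 63.996 g/mol.
%O = 63.996 / 194.186 × 100 = 32.96%.

32.96%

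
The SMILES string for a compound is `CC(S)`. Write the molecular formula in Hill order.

C2H6S

Atom tally by fragment:
  CH3 → C:1 H:3
  CH2SH → C:1 H:3 S:1
Element totals:
  C: 2
  H: 6
  S: 1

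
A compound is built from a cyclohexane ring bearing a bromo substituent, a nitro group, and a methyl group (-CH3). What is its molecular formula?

C7H12BrNO2

Atom tally by fragment:
  cyclohexane ring core → C:6 H:12
  (− 3 ring H displaced by substituents)
  + Br → Br:1
  + NO2 → N:1 O:2
  + CH3 → C:1 H:3
Element totals:
  C: 7
  H: 12
  Br: 1
  N: 1
  O: 2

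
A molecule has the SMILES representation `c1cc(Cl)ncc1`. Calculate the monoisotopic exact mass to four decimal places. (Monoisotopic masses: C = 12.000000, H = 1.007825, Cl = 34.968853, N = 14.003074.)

Atom tally by fragment:
  pyridine ring core → C:5 H:5 N:1
  (− 1 ring H displaced by substituents)
  + Cl → Cl:1
Element totals:
  C: 5
  H: 4
  Cl: 1
  N: 1
Molecular formula: C5H4ClN.
  M = 5(12.0) + 4(1.007825) + 34.968853 + 14.003074
    = 60.000000 + 4.031300 + 34.968853 + 14.003074 = 113.003227

113.0032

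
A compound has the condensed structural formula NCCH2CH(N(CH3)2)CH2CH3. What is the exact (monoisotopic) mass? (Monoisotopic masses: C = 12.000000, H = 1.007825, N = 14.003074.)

Atom tally by fragment:
  NCCH2 → C:2 H:2 N:1
  CH(N(CH3)2) → C:3 H:7 N:1
  CH2 → C:1 H:2
  CH3 → C:1 H:3
Element totals:
  C: 7
  H: 14
  N: 2
Molecular formula: C7H14N2.
  M = 7(12.0) + 14(1.007825) + 2(14.003074)
    = 84.000000 + 14.109550 + 28.006148 = 126.115698

126.1157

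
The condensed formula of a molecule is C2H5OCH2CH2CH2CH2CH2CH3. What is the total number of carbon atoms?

Atom tally by fragment:
  C2H5OCH2 → C:3 H:7 O:1
  CH2 → C:1 H:2
  CH2 → C:1 H:2
  CH2 → C:1 H:2
  CH2 → C:1 H:2
  CH3 → C:1 H:3
Element totals:
  C: 8
  H: 18
  O: 1

8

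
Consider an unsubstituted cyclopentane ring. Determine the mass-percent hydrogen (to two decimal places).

14.37%

Atom tally by fragment:
  cyclopentane ring core → C:5 H:10
Element totals:
  C: 5
  H: 10
Molecular formula: C5H10.
Molar mass = 70.135 g/mol.
Mass from H: 10 × 1.008 = 10.080 g/mol.
%H = 10.080 / 70.135 × 100 = 14.37%.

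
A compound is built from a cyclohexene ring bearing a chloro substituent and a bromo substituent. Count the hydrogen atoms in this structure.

8

Atom tally by fragment:
  cyclohexene ring core → C:6 H:10
  (− 2 ring H displaced by substituents)
  + Cl → Cl:1
  + Br → Br:1
Element totals:
  C: 6
  H: 8
  Br: 1
  Cl: 1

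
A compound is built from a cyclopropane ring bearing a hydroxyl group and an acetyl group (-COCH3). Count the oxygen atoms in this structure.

Atom tally by fragment:
  cyclopropane ring core → C:3 H:6
  (− 2 ring H displaced by substituents)
  + OH → O:1 H:1
  + COCH3 → C:2 H:3 O:1
Element totals:
  C: 5
  H: 8
  O: 2

2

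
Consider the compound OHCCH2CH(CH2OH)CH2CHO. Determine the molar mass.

130.14 g/mol

Element totals:
  C: 6
  H: 10
  O: 3
Molecular formula: C6H10O3.
  M = 6(12.011) + 10(1.008) + 3(15.999)
    = 72.066 + 10.080 + 47.997 = 130.143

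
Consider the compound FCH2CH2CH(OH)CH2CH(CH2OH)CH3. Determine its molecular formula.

C7H15FO2

Element totals:
  C: 7
  H: 15
  F: 1
  O: 2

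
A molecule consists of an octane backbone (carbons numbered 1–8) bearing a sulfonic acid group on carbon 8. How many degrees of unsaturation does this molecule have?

Atom tally by fragment:
  CH3 → C:1 H:3
  CH2 → C:1 H:2
  CH2 → C:1 H:2
  CH2 → C:1 H:2
  CH2 → C:1 H:2
  CH2 → C:1 H:2
  CH2 → C:1 H:2
  CH2SO3H → C:1 H:3 S:1 O:3
Element totals:
  C: 8
  H: 18
  O: 3
  S: 1
Molecular formula: C8H18O3S.
DoU = (2C + 2 + N − H − X) / 2 = (2·8 + 2 + 0 − 18 − 0) / 2 = 0.

0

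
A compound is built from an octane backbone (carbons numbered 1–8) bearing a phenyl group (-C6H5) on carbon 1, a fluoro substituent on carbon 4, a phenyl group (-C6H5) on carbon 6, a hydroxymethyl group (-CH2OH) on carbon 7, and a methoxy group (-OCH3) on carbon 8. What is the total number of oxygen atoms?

2

Atom tally by fragment:
  C6H5CH2 → C:7 H:7
  CH2 → C:1 H:2
  CH2 → C:1 H:2
  CH(F) → C:1 H:1 F:1
  CH2 → C:1 H:2
  CH(C6H5) → C:7 H:6
  CH(CH2OH) → C:2 H:4 O:1
  CH2OCH3 → C:2 H:5 O:1
Element totals:
  C: 22
  H: 29
  F: 1
  O: 2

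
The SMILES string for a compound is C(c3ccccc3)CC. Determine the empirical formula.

Atom tally by fragment:
  C6H5CH2 → C:7 H:7
  CH2 → C:1 H:2
  CH3 → C:1 H:3
Element totals:
  C: 9
  H: 12
Molecular formula: C9H12.
gcd of subscripts = 3; dividing each by 3:
  C: 9/3 = 3
  H: 12/3 = 4

C3H4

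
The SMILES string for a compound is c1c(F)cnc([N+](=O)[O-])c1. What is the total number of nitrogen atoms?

2

Atom tally by fragment:
  pyridine ring core → C:5 H:5 N:1
  (− 2 ring H displaced by substituents)
  + F → F:1
  + NO2 → N:1 O:2
Element totals:
  C: 5
  H: 3
  F: 1
  N: 2
  O: 2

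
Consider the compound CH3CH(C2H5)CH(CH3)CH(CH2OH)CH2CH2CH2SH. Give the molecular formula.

C11H24OS

Atom tally by fragment:
  CH3 → C:1 H:3
  CH(C2H5) → C:3 H:6
  CH(CH3) → C:2 H:4
  CH(CH2OH) → C:2 H:4 O:1
  CH2 → C:1 H:2
  CH2 → C:1 H:2
  CH2SH → C:1 H:3 S:1
Element totals:
  C: 11
  H: 24
  O: 1
  S: 1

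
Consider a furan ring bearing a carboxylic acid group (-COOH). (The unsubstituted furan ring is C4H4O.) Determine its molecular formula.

Atom tally by fragment:
  furan ring core → C:4 H:4 O:1
  (− 1 ring H displaced by substituents)
  + COOH → C:1 H:1 O:2
Element totals:
  C: 5
  H: 4
  O: 3

C5H4O3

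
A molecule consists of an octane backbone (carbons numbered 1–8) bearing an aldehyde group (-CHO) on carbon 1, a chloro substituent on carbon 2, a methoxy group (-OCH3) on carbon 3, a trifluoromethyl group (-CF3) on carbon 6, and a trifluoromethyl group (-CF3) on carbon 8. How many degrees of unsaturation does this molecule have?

Atom tally by fragment:
  OHCCH2 → C:2 H:3 O:1
  CH(Cl) → C:1 H:1 Cl:1
  CH(OCH3) → C:2 H:4 O:1
  CH2 → C:1 H:2
  CH2 → C:1 H:2
  CH(CF3) → C:2 H:1 F:3
  CH2 → C:1 H:2
  CH2CF3 → C:2 H:2 F:3
Element totals:
  C: 12
  H: 17
  Cl: 1
  F: 6
  O: 2
Molecular formula: C12H17ClF6O2.
DoU = (2C + 2 + N − H − X) / 2 = (2·12 + 2 + 0 − 17 − 7) / 2 = 1.

1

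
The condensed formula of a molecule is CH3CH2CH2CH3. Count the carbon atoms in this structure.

Atom tally by fragment:
  CH3 → C:1 H:3
  CH2 → C:1 H:2
  CH2 → C:1 H:2
  CH3 → C:1 H:3
Element totals:
  C: 4
  H: 10

4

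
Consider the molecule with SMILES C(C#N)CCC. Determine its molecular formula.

Atom tally by fragment:
  NCCH2 → C:2 H:2 N:1
  CH2 → C:1 H:2
  CH2 → C:1 H:2
  CH3 → C:1 H:3
Element totals:
  C: 5
  H: 9
  N: 1

C5H9N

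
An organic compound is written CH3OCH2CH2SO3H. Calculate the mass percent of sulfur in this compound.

Element totals:
  C: 3
  H: 8
  O: 4
  S: 1
Molecular formula: C3H8O4S.
Molar mass = 140.153 g/mol.
Mass from S: 1 × 32.06 = 32.060 g/mol.
%S = 32.060 / 140.153 × 100 = 22.88%.

22.88%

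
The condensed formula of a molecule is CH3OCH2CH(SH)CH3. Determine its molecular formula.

Atom tally by fragment:
  CH3OCH2 → C:2 H:5 O:1
  CH(SH) → C:1 H:2 S:1
  CH3 → C:1 H:3
Element totals:
  C: 4
  H: 10
  O: 1
  S: 1

C4H10OS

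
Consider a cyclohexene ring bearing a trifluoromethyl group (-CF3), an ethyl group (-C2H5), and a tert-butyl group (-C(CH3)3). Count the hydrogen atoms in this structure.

Atom tally by fragment:
  cyclohexene ring core → C:6 H:10
  (− 3 ring H displaced by substituents)
  + CF3 → C:1 F:3
  + C2H5 → C:2 H:5
  + C(CH3)3 → C:4 H:9
Element totals:
  C: 13
  H: 21
  F: 3

21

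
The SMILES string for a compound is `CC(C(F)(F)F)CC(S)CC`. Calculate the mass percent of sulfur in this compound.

Atom tally by fragment:
  CH3 → C:1 H:3
  CH(CF3) → C:2 H:1 F:3
  CH2 → C:1 H:2
  CH(SH) → C:1 H:2 S:1
  CH2 → C:1 H:2
  CH3 → C:1 H:3
Element totals:
  C: 7
  H: 13
  F: 3
  S: 1
Molecular formula: C7H13F3S.
Molar mass = 186.235 g/mol.
Mass from S: 1 × 32.06 = 32.060 g/mol.
%S = 32.060 / 186.235 × 100 = 17.21%.

17.21%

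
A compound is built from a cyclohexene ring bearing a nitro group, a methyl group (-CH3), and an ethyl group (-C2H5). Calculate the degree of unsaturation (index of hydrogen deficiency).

3

Atom tally by fragment:
  cyclohexene ring core → C:6 H:10
  (− 3 ring H displaced by substituents)
  + NO2 → N:1 O:2
  + CH3 → C:1 H:3
  + C2H5 → C:2 H:5
Element totals:
  C: 9
  H: 15
  N: 1
  O: 2
Molecular formula: C9H15NO2.
DoU = (2C + 2 + N − H − X) / 2 = (2·9 + 2 + 1 − 15 − 0) / 2 = 3.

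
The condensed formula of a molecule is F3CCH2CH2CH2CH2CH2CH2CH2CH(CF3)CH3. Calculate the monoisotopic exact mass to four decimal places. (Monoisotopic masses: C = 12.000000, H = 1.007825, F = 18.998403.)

Element totals:
  C: 11
  H: 18
  F: 6
Molecular formula: C11H18F6.
  M = 11(12.0) + 18(1.007825) + 6(18.998403)
    = 132.000000 + 18.140850 + 113.990418 = 264.131268

264.1313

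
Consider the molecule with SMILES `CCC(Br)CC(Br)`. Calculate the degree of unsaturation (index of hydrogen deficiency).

0

Atom tally by fragment:
  CH3 → C:1 H:3
  CH2 → C:1 H:2
  CH(Br) → C:1 H:1 Br:1
  CH2 → C:1 H:2
  CH2Br → C:1 H:2 Br:1
Element totals:
  C: 5
  H: 10
  Br: 2
Molecular formula: C5H10Br2.
DoU = (2C + 2 + N − H − X) / 2 = (2·5 + 2 + 0 − 10 − 2) / 2 = 0.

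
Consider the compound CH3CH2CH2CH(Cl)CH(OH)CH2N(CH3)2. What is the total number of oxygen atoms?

1

Element totals:
  C: 8
  H: 18
  Cl: 1
  N: 1
  O: 1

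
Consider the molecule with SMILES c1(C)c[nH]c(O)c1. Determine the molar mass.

Atom tally by fragment:
  pyrrole ring core → C:4 H:5 N:1
  (− 2 ring H displaced by substituents)
  + CH3 → C:1 H:3
  + OH → O:1 H:1
Element totals:
  C: 5
  H: 7
  N: 1
  O: 1
Molecular formula: C5H7NO.
  M = 5(12.011) + 7(1.008) + 14.007 + 15.999
    = 60.055 + 7.056 + 14.007 + 15.999 = 97.117

97.12 g/mol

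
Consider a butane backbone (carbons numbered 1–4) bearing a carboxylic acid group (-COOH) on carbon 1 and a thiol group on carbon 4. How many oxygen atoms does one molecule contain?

2

Atom tally by fragment:
  HOOCCH2 → C:2 H:3 O:2
  CH2 → C:1 H:2
  CH2 → C:1 H:2
  CH2SH → C:1 H:3 S:1
Element totals:
  C: 5
  H: 10
  O: 2
  S: 1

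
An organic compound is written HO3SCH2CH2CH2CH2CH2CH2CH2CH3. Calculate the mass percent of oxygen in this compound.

Element totals:
  C: 8
  H: 18
  O: 3
  S: 1
Molecular formula: C8H18O3S.
Molar mass = 194.289 g/mol.
Mass from O: 3 × 15.999 = 47.997 g/mol.
%O = 47.997 / 194.289 × 100 = 24.70%.

24.70%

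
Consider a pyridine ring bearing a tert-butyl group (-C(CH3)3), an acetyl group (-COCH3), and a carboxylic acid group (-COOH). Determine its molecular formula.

C12H15NO3

Atom tally by fragment:
  pyridine ring core → C:5 H:5 N:1
  (− 3 ring H displaced by substituents)
  + C(CH3)3 → C:4 H:9
  + COCH3 → C:2 H:3 O:1
  + COOH → C:1 H:1 O:2
Element totals:
  C: 12
  H: 15
  N: 1
  O: 3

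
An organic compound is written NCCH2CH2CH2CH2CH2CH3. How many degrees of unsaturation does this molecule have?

2

Atom tally by fragment:
  NCCH2 → C:2 H:2 N:1
  CH2 → C:1 H:2
  CH2 → C:1 H:2
  CH2 → C:1 H:2
  CH2 → C:1 H:2
  CH3 → C:1 H:3
Element totals:
  C: 7
  H: 13
  N: 1
Molecular formula: C7H13N.
DoU = (2C + 2 + N − H − X) / 2 = (2·7 + 2 + 1 − 13 − 0) / 2 = 2.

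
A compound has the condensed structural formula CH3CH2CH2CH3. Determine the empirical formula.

Atom tally by fragment:
  CH3 → C:1 H:3
  CH2 → C:1 H:2
  CH2 → C:1 H:2
  CH3 → C:1 H:3
Element totals:
  C: 4
  H: 10
Molecular formula: C4H10.
gcd of subscripts = 2; dividing each by 2:
  C: 4/2 = 2
  H: 10/2 = 5

C2H5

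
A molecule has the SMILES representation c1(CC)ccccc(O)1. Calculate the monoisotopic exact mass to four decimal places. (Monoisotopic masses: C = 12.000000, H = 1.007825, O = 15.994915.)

Atom tally by fragment:
  benzene ring core → C:6 H:6
  (− 2 ring H displaced by substituents)
  + C2H5 → C:2 H:5
  + OH → O:1 H:1
Element totals:
  C: 8
  H: 10
  O: 1
Molecular formula: C8H10O.
  M = 8(12.0) + 10(1.007825) + 15.994915
    = 96.000000 + 10.078250 + 15.994915 = 122.073165

122.0732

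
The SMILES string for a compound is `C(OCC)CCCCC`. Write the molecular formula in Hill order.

Atom tally by fragment:
  C2H5OCH2 → C:3 H:7 O:1
  CH2 → C:1 H:2
  CH2 → C:1 H:2
  CH2 → C:1 H:2
  CH2 → C:1 H:2
  CH3 → C:1 H:3
Element totals:
  C: 8
  H: 18
  O: 1

C8H18O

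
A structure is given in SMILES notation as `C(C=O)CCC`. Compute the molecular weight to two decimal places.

Atom tally by fragment:
  OHCCH2 → C:2 H:3 O:1
  CH2 → C:1 H:2
  CH2 → C:1 H:2
  CH3 → C:1 H:3
Element totals:
  C: 5
  H: 10
  O: 1
Molecular formula: C5H10O.
  M = 5(12.011) + 10(1.008) + 15.999
    = 60.055 + 10.080 + 15.999 = 86.134

86.13 g/mol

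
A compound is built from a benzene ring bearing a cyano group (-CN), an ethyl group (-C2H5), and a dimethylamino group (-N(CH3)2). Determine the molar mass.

174.25 g/mol

Atom tally by fragment:
  benzene ring core → C:6 H:6
  (− 3 ring H displaced by substituents)
  + CN → C:1 N:1
  + C2H5 → C:2 H:5
  + N(CH3)2 → N:1 C:2 H:6
Element totals:
  C: 11
  H: 14
  N: 2
Molecular formula: C11H14N2.
  M = 11(12.011) + 14(1.008) + 2(14.007)
    = 132.121 + 14.112 + 28.014 = 174.247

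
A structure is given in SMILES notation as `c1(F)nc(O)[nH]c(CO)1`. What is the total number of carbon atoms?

4

Atom tally by fragment:
  imidazole ring core → C:3 H:4 N:2
  (− 3 ring H displaced by substituents)
  + F → F:1
  + OH → O:1 H:1
  + CH2OH → C:1 H:3 O:1
Element totals:
  C: 4
  H: 5
  F: 1
  N: 2
  O: 2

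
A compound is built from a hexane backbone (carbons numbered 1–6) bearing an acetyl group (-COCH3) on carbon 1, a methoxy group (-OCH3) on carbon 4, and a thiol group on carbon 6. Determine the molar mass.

190.30 g/mol

Atom tally by fragment:
  CH3COCH2 → C:3 H:5 O:1
  CH2 → C:1 H:2
  CH2 → C:1 H:2
  CH(OCH3) → C:2 H:4 O:1
  CH2 → C:1 H:2
  CH2SH → C:1 H:3 S:1
Element totals:
  C: 9
  H: 18
  O: 2
  S: 1
Molecular formula: C9H18O2S.
  M = 9(12.011) + 18(1.008) + 2(15.999) + 32.06
    = 108.099 + 18.144 + 31.998 + 32.060 = 190.301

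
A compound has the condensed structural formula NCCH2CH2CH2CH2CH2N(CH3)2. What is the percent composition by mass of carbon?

Atom tally by fragment:
  NCCH2 → C:2 H:2 N:1
  CH2 → C:1 H:2
  CH2 → C:1 H:2
  CH2 → C:1 H:2
  CH2N(CH3)2 → C:3 H:8 N:1
Element totals:
  C: 8
  H: 16
  N: 2
Molecular formula: C8H16N2.
Molar mass = 140.230 g/mol.
Mass from C: 8 × 12.011 = 96.088 g/mol.
%C = 96.088 / 140.230 × 100 = 68.52%.

68.52%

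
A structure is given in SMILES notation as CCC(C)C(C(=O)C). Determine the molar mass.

Atom tally by fragment:
  CH3 → C:1 H:3
  CH2 → C:1 H:2
  CH(CH3) → C:2 H:4
  CH2COCH3 → C:3 H:5 O:1
Element totals:
  C: 7
  H: 14
  O: 1
Molecular formula: C7H14O.
  M = 7(12.011) + 14(1.008) + 15.999
    = 84.077 + 14.112 + 15.999 = 114.188

114.19 g/mol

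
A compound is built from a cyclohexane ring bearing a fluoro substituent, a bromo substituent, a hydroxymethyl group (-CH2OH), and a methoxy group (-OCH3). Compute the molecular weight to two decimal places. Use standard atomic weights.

241.10 g/mol

Atom tally by fragment:
  cyclohexane ring core → C:6 H:12
  (− 4 ring H displaced by substituents)
  + F → F:1
  + Br → Br:1
  + CH2OH → C:1 H:3 O:1
  + OCH3 → C:1 H:3 O:1
Element totals:
  C: 8
  H: 14
  Br: 1
  F: 1
  O: 2
Molecular formula: C8H14BrFO2.
  M = 8(12.011) + 14(1.008) + 79.904 + 18.998 + 2(15.999)
    = 96.088 + 14.112 + 79.904 + 18.998 + 31.998 = 241.100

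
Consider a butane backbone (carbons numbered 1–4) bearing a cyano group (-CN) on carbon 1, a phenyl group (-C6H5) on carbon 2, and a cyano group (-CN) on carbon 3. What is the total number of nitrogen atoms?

Atom tally by fragment:
  NCCH2 → C:2 H:2 N:1
  CH(C6H5) → C:7 H:6
  CH(CN) → C:2 H:1 N:1
  CH3 → C:1 H:3
Element totals:
  C: 12
  H: 12
  N: 2

2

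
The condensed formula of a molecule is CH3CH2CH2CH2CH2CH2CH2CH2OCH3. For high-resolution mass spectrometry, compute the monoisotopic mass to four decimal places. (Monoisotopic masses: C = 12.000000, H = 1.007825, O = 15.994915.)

Element totals:
  C: 9
  H: 20
  O: 1
Molecular formula: C9H20O.
  M = 9(12.0) + 20(1.007825) + 15.994915
    = 108.000000 + 20.156500 + 15.994915 = 144.151415

144.1514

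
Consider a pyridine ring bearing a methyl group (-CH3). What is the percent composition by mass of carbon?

77.38%

Atom tally by fragment:
  pyridine ring core → C:5 H:5 N:1
  (− 1 ring H displaced by substituents)
  + CH3 → C:1 H:3
Element totals:
  C: 6
  H: 7
  N: 1
Molecular formula: C6H7N.
Molar mass = 93.129 g/mol.
Mass from C: 6 × 12.011 = 72.066 g/mol.
%C = 72.066 / 93.129 × 100 = 77.38%.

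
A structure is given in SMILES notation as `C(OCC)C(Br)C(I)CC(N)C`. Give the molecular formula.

Atom tally by fragment:
  C2H5OCH2 → C:3 H:7 O:1
  CH(Br) → C:1 H:1 Br:1
  CH(I) → C:1 H:1 I:1
  CH2 → C:1 H:2
  CH(NH2) → C:1 H:3 N:1
  CH3 → C:1 H:3
Element totals:
  C: 8
  H: 17
  Br: 1
  I: 1
  N: 1
  O: 1

C8H17BrINO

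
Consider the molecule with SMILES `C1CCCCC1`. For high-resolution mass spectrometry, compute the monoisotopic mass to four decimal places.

84.0939

Atom tally by fragment:
  cyclohexane ring core → C:6 H:12
Element totals:
  C: 6
  H: 12
Molecular formula: C6H12.
  M = 6(12.0) + 12(1.007825)
    = 72.000000 + 12.093900 = 84.093900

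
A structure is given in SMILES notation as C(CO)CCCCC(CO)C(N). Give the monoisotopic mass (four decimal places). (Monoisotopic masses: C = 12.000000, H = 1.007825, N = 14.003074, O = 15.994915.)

175.1572

Atom tally by fragment:
  HOCH2CH2 → C:2 H:5 O:1
  CH2 → C:1 H:2
  CH2 → C:1 H:2
  CH2 → C:1 H:2
  CH2 → C:1 H:2
  CH(CH2OH) → C:2 H:4 O:1
  CH2NH2 → C:1 H:4 N:1
Element totals:
  C: 9
  H: 21
  N: 1
  O: 2
Molecular formula: C9H21NO2.
  M = 9(12.0) + 21(1.007825) + 14.003074 + 2(15.994915)
    = 108.000000 + 21.164325 + 14.003074 + 31.989830 = 175.157229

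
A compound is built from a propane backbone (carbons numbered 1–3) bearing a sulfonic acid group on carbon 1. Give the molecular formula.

Atom tally by fragment:
  HO3SCH2 → C:1 H:3 S:1 O:3
  CH2 → C:1 H:2
  CH3 → C:1 H:3
Element totals:
  C: 3
  H: 8
  O: 3
  S: 1

C3H8O3S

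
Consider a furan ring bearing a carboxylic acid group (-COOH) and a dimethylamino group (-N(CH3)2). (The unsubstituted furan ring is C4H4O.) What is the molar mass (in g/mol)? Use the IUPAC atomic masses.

Atom tally by fragment:
  furan ring core → C:4 H:4 O:1
  (− 2 ring H displaced by substituents)
  + COOH → C:1 H:1 O:2
  + N(CH3)2 → N:1 C:2 H:6
Element totals:
  C: 7
  H: 9
  N: 1
  O: 3
Molecular formula: C7H9NO3.
  M = 7(12.011) + 9(1.008) + 14.007 + 3(15.999)
    = 84.077 + 9.072 + 14.007 + 47.997 = 155.153

155.15 g/mol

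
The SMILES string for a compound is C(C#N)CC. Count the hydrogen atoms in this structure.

7

Atom tally by fragment:
  NCCH2 → C:2 H:2 N:1
  CH2 → C:1 H:2
  CH3 → C:1 H:3
Element totals:
  C: 4
  H: 7
  N: 1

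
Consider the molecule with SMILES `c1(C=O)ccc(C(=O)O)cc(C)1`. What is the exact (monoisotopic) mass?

Atom tally by fragment:
  benzene ring core → C:6 H:6
  (− 3 ring H displaced by substituents)
  + CHO → C:1 H:1 O:1
  + COOH → C:1 H:1 O:2
  + CH3 → C:1 H:3
Element totals:
  C: 9
  H: 8
  O: 3
Molecular formula: C9H8O3.
  M = 9(12.0) + 8(1.007825) + 3(15.994915)
    = 108.000000 + 8.062600 + 47.984745 = 164.047345

164.0473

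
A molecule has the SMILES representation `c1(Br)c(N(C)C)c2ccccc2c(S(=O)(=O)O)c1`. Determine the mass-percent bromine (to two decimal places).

Atom tally by fragment:
  naphthalene ring system core → C:10 H:8
  (− 3 ring H displaced by substituents)
  + Br → Br:1
  + N(CH3)2 → N:1 C:2 H:6
  + SO3H → S:1 O:3 H:1
Element totals:
  C: 12
  H: 12
  Br: 1
  N: 1
  O: 3
  S: 1
Molecular formula: C12H12BrNO3S.
Molar mass = 330.196 g/mol.
Mass from Br: 1 × 79.904 = 79.904 g/mol.
%Br = 79.904 / 330.196 × 100 = 24.20%.

24.20%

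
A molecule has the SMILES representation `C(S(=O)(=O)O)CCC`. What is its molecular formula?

C4H10O3S

Atom tally by fragment:
  HO3SCH2 → C:1 H:3 S:1 O:3
  CH2 → C:1 H:2
  CH2 → C:1 H:2
  CH3 → C:1 H:3
Element totals:
  C: 4
  H: 10
  O: 3
  S: 1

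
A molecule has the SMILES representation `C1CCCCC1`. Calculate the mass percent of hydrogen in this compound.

Atom tally by fragment:
  cyclohexane ring core → C:6 H:12
Element totals:
  C: 6
  H: 12
Molecular formula: C6H12.
Molar mass = 84.162 g/mol.
Mass from H: 12 × 1.008 = 12.096 g/mol.
%H = 12.096 / 84.162 × 100 = 14.37%.

14.37%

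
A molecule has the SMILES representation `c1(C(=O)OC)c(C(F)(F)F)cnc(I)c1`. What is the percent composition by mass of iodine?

38.34%

Atom tally by fragment:
  pyridine ring core → C:5 H:5 N:1
  (− 3 ring H displaced by substituents)
  + COOCH3 → C:2 H:3 O:2
  + CF3 → C:1 F:3
  + I → I:1
Element totals:
  C: 8
  H: 5
  F: 3
  I: 1
  N: 1
  O: 2
Molecular formula: C8H5F3INO2.
Molar mass = 331.031 g/mol.
Mass from I: 1 × 126.904 = 126.904 g/mol.
%I = 126.904 / 331.031 × 100 = 38.34%.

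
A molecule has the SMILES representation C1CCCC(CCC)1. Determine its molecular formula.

Atom tally by fragment:
  cyclopentane ring core → C:5 H:10
  (− 1 ring H displaced by substituents)
  + CH2CH2CH3 → C:3 H:7
Element totals:
  C: 8
  H: 16

C8H16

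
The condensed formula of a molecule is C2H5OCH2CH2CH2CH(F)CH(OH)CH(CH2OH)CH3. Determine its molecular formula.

C10H21FO3

Element totals:
  C: 10
  H: 21
  F: 1
  O: 3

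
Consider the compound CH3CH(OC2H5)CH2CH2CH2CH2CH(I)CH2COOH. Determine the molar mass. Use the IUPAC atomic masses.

Atom tally by fragment:
  CH3 → C:1 H:3
  CH(OC2H5) → C:3 H:6 O:1
  CH2 → C:1 H:2
  CH2 → C:1 H:2
  CH2 → C:1 H:2
  CH2 → C:1 H:2
  CH(I) → C:1 H:1 I:1
  CH2COOH → C:2 H:3 O:2
Element totals:
  C: 11
  H: 21
  I: 1
  O: 3
Molecular formula: C11H21IO3.
  M = 11(12.011) + 21(1.008) + 126.904 + 3(15.999)
    = 132.121 + 21.168 + 126.904 + 47.997 = 328.190

328.19 g/mol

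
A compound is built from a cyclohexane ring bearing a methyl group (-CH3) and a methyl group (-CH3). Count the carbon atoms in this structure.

Atom tally by fragment:
  cyclohexane ring core → C:6 H:12
  (− 2 ring H displaced by substituents)
  + CH3 → C:1 H:3
  + CH3 → C:1 H:3
Element totals:
  C: 8
  H: 16

8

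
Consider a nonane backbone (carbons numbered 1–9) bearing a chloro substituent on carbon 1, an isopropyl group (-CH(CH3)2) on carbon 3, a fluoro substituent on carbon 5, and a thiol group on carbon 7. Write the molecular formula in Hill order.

C12H24ClFS

Atom tally by fragment:
  ClCH2 → C:1 H:2 Cl:1
  CH2 → C:1 H:2
  CH(CH(CH3)2) → C:4 H:8
  CH2 → C:1 H:2
  CH(F) → C:1 H:1 F:1
  CH2 → C:1 H:2
  CH(SH) → C:1 H:2 S:1
  CH2 → C:1 H:2
  CH3 → C:1 H:3
Element totals:
  C: 12
  H: 24
  Cl: 1
  F: 1
  S: 1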